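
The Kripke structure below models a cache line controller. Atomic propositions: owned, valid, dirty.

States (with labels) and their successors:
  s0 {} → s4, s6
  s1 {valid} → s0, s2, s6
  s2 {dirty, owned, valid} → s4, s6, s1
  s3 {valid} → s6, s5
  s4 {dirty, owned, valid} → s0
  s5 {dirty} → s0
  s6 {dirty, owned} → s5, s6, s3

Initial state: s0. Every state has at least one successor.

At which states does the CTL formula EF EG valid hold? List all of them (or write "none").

{s1, s2}

States satisfying EG valid: {s1, s2}.
States satisfying EF EG valid: {s1, s2}.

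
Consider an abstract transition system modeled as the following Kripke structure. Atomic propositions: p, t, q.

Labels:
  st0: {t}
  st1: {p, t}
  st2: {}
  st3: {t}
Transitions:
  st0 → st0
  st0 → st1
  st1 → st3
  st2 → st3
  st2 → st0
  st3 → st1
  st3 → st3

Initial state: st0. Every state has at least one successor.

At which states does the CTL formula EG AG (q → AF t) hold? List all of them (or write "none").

States satisfying AG (q → AF t): {st0, st1, st2, st3}.
States satisfying EG AG (q → AF t): {st0, st1, st2, st3}.

{st0, st1, st2, st3}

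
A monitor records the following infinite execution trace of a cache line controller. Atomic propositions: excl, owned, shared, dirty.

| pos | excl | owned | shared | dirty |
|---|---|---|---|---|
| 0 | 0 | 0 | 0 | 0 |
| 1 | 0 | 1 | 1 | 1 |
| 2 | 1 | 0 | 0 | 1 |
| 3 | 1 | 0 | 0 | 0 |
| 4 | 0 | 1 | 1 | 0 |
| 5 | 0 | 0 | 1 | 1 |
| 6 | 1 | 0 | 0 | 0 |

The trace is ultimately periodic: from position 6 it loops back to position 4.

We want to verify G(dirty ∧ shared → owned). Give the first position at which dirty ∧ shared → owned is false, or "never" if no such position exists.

Check dirty ∧ shared → owned at each position in order: 0 ✓, 1 ✓, 2 ✓, 3 ✓, 4 ✓.
At position 5 the labels are {dirty, shared}, so dirty ∧ shared → owned is false there. This is the first violation.

5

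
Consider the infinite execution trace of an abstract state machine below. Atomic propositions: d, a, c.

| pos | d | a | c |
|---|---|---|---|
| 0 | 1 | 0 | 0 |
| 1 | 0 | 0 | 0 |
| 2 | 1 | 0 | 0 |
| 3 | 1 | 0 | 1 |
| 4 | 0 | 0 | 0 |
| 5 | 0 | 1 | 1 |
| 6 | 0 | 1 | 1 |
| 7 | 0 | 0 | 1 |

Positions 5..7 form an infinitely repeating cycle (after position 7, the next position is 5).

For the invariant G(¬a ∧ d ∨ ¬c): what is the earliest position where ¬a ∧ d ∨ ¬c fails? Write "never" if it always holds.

5

Check ¬a ∧ d ∨ ¬c at each position in order: 0 ✓, 1 ✓, 2 ✓, 3 ✓, 4 ✓.
At position 5 the labels are {a, c}, so ¬a ∧ d ∨ ¬c is false there. This is the first violation.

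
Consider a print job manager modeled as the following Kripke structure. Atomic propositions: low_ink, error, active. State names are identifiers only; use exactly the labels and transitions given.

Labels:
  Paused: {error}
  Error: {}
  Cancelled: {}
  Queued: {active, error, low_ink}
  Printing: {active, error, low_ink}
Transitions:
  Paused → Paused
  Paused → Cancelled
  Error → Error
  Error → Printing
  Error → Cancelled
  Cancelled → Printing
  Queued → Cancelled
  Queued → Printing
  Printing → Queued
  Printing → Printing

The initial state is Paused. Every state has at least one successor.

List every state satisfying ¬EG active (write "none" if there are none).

{Paused, Error, Cancelled}

States satisfying active: {Queued, Printing}.
States satisfying EG active: {Queued, Printing}.
States satisfying ¬EG active: {Paused, Error, Cancelled}.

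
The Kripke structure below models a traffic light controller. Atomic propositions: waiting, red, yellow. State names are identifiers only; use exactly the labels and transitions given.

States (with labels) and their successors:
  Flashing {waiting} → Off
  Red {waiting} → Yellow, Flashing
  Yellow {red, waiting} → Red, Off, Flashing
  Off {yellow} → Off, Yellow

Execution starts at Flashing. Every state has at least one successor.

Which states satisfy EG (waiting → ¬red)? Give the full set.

States satisfying waiting → ¬red: {Flashing, Red, Off}.
States satisfying EG (waiting → ¬red): {Flashing, Red, Off}.

{Flashing, Red, Off}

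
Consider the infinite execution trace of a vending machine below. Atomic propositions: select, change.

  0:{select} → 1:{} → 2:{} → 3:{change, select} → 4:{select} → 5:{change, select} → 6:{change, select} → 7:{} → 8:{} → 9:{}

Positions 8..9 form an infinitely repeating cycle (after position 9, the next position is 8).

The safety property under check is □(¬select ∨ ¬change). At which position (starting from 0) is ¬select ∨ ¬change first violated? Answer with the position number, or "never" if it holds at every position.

Check ¬select ∨ ¬change at each position in order: 0 ✓, 1 ✓, 2 ✓.
At position 3 the labels are {change, select}, so ¬select ∨ ¬change is false there. This is the first violation.

3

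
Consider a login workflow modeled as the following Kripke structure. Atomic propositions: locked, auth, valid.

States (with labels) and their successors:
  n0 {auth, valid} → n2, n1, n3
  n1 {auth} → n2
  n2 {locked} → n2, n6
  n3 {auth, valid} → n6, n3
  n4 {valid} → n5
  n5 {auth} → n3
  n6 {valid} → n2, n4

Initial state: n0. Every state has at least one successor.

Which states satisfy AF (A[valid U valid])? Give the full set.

{n0, n3, n4, n5, n6}

States satisfying A[valid U valid]: {n0, n3, n4, n6}.
States satisfying AF (A[valid U valid]): {n0, n3, n4, n5, n6}.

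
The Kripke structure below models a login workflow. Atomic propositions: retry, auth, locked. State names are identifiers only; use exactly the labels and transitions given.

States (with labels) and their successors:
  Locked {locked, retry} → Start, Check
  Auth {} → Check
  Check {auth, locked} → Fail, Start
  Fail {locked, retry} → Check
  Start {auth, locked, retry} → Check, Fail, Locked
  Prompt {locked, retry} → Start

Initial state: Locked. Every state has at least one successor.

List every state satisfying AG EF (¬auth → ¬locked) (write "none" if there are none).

{Locked, Auth, Check, Fail, Start, Prompt}

States satisfying EF (¬auth → ¬locked): {Locked, Auth, Check, Fail, Start, Prompt}.
States satisfying AG EF (¬auth → ¬locked): {Locked, Auth, Check, Fail, Start, Prompt}.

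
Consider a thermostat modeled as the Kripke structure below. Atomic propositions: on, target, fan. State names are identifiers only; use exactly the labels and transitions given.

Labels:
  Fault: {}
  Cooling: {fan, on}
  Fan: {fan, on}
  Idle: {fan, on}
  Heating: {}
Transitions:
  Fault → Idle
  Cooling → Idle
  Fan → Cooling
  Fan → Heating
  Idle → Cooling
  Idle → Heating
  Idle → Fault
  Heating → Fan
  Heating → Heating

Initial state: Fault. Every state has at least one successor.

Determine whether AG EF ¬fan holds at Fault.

Holds

States satisfying EF ¬fan: {Fault, Cooling, Fan, Idle, Heating}.
States satisfying AG EF ¬fan: {Fault, Cooling, Fan, Idle, Heating}.
Every state reachable from Fault satisfies EF ¬fan.
Fault ∈ Sat(AG EF ¬fan).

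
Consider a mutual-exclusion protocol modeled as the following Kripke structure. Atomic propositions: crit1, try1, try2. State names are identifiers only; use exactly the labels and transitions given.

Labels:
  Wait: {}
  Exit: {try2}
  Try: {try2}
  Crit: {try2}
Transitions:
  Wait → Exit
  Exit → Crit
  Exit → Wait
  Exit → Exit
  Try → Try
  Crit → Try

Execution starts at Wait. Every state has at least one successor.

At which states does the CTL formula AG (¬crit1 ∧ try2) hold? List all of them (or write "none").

{Try, Crit}

States satisfying ¬crit1 ∧ try2: {Exit, Try, Crit}.
States satisfying AG (¬crit1 ∧ try2): {Try, Crit}.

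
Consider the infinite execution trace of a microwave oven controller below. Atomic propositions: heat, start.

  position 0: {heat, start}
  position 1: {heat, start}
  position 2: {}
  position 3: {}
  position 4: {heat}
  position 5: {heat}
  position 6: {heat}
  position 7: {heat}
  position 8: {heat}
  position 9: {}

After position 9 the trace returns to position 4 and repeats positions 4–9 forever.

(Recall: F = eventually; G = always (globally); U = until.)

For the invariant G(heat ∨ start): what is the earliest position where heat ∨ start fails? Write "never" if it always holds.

2

Check heat ∨ start at each position in order: 0 ✓, 1 ✓.
At position 2 the labels are {}, so heat ∨ start is false there. This is the first violation.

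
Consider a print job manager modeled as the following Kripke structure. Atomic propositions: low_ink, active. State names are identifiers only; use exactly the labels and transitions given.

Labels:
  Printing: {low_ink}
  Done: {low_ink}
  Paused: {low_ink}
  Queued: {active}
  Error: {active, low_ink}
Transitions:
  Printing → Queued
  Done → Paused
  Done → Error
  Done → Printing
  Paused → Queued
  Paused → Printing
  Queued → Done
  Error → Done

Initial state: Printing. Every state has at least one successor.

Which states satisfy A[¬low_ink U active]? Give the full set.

States satisfying ¬low_ink: {Queued}.
States satisfying active: {Queued, Error}.
States satisfying A[¬low_ink U active]: {Queued, Error}.

{Queued, Error}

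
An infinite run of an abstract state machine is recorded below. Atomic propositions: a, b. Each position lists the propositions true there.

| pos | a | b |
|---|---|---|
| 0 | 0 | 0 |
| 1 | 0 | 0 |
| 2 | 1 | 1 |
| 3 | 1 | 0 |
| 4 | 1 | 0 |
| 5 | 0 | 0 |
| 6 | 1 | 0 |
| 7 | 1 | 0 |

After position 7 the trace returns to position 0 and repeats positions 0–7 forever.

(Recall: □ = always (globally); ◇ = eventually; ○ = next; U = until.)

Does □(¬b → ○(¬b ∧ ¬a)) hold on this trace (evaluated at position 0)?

¬b → ○(¬b ∧ ¬a) must hold at every position from 0 onward. It fails at position 1, so □(¬b → ○(¬b ∧ ¬a)) is false.
Positions where ¬b holds: 0, 1, 3, 4, 5, 6, 7.
Check ○(¬b ∧ ¬a) at each: 0→ok, 1→fails, 3→fails, 4→ok, 5→fails, 6→fails, 7→ok.

No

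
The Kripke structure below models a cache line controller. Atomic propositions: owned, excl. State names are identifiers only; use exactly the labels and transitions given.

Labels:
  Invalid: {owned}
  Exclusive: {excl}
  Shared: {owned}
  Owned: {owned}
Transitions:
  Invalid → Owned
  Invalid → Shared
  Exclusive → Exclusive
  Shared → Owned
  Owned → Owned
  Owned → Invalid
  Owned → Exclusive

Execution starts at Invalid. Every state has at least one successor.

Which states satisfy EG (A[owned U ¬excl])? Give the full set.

{Invalid, Shared, Owned}

States satisfying A[owned U ¬excl]: {Invalid, Shared, Owned}.
States satisfying EG (A[owned U ¬excl]): {Invalid, Shared, Owned}.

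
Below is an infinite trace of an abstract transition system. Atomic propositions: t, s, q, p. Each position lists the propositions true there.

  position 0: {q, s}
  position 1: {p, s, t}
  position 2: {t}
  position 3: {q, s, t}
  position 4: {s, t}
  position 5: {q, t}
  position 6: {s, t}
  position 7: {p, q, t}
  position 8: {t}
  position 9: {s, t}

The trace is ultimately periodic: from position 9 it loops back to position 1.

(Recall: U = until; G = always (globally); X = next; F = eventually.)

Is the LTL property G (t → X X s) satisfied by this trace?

Does not hold

t → X X s must hold at every position from 0 onward. It fails at position 3, so G (t → X X s) is false.
Positions where t holds: 1, 2, 3, 4, 5, 6, 7, 8, 9.
Check X X s at each: 1→ok, 2→ok, 3→fails, 4→ok, 5→fails, 6→fails, 7→ok, 8→ok, 9→fails.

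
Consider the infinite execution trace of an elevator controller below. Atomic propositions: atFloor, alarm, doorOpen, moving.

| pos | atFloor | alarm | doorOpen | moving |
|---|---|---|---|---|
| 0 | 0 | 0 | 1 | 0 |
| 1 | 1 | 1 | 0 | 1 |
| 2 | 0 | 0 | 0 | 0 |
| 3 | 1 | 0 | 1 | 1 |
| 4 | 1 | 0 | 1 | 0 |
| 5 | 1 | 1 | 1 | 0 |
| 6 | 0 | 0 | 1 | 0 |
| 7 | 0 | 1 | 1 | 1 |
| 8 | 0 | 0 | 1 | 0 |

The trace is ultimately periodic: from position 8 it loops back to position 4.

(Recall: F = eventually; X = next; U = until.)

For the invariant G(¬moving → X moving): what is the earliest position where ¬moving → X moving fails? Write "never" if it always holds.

Check ¬moving → X moving at each position in order: 0 ✓, 1 ✓, 2 ✓, 3 ✓.
At position 4 the labels are {atFloor, doorOpen} and the next position 5 has {alarm, atFloor, doorOpen}, so ¬moving → X moving is false there. This is the first violation.

4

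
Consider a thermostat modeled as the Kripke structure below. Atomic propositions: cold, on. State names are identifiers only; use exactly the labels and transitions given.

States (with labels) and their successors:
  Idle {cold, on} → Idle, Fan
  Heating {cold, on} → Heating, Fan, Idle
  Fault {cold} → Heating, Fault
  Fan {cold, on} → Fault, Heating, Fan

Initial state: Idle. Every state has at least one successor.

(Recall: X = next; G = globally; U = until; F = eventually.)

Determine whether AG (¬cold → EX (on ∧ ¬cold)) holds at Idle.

States satisfying ¬cold → EX (on ∧ ¬cold): {Idle, Heating, Fault, Fan}.
States satisfying AG (¬cold → EX (on ∧ ¬cold)): {Idle, Heating, Fault, Fan}.
Every state reachable from Idle satisfies ¬cold → EX (on ∧ ¬cold).
Idle ∈ Sat(AG (¬cold → EX (on ∧ ¬cold))).

Holds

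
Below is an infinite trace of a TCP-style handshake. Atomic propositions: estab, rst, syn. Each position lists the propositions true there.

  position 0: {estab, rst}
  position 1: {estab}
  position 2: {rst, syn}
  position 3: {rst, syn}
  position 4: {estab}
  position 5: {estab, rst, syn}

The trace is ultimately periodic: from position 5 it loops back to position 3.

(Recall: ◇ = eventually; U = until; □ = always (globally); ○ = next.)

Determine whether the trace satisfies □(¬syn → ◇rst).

Yes

¬syn → ◇rst holds at every position 0..5, and those are all positions ever visited, so □(¬syn → ◇rst) holds.
Positions where ¬syn holds: 0, 1, 4.
Check ◇rst at each: 0→ok, 1→ok, 4→ok.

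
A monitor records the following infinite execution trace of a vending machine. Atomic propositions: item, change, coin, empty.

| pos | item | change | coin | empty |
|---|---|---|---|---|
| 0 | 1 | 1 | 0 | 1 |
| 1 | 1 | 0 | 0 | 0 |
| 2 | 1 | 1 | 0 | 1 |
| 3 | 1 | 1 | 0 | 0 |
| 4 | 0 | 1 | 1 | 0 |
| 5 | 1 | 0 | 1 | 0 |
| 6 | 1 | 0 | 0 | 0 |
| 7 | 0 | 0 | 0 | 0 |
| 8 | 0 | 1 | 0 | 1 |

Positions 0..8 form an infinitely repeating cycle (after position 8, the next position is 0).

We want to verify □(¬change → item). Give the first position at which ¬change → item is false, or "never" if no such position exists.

7

Check ¬change → item at each position in order: 0 ✓, 1 ✓, 2 ✓, 3 ✓, 4 ✓, 5 ✓, 6 ✓.
At position 7 the labels are {}, so ¬change → item is false there. This is the first violation.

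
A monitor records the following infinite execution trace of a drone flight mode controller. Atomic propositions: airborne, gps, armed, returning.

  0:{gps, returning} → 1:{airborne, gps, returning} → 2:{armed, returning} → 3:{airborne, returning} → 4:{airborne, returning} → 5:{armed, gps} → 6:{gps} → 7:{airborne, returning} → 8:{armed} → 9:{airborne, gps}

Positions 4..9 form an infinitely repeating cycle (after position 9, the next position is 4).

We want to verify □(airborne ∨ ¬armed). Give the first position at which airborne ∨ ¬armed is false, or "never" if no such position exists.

Check airborne ∨ ¬armed at each position in order: 0 ✓, 1 ✓.
At position 2 the labels are {armed, returning}, so airborne ∨ ¬armed is false there. This is the first violation.

2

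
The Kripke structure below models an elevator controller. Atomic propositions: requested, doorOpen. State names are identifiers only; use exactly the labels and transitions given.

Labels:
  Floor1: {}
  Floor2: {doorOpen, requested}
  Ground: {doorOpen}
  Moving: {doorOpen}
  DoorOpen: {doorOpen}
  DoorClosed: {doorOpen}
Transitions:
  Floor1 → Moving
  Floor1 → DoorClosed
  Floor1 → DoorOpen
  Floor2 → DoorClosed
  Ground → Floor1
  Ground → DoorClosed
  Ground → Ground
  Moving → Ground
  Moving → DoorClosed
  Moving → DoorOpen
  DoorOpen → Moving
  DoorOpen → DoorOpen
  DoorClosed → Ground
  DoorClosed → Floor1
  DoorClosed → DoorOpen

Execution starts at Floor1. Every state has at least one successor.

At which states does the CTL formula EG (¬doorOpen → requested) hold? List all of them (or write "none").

{Floor2, Ground, Moving, DoorOpen, DoorClosed}

States satisfying ¬doorOpen → requested: {Floor2, Ground, Moving, DoorOpen, DoorClosed}.
States satisfying EG (¬doorOpen → requested): {Floor2, Ground, Moving, DoorOpen, DoorClosed}.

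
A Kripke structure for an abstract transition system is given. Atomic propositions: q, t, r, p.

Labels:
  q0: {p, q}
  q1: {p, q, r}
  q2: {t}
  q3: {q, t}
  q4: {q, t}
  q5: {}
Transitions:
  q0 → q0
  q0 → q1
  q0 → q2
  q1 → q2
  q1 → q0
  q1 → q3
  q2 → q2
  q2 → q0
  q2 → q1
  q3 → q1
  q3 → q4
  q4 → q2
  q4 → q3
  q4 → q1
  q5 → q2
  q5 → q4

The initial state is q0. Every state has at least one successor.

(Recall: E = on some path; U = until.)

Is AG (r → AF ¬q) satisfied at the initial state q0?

States satisfying r → AF ¬q: {q0, q2, q3, q4, q5}.
States satisfying AG (r → AF ¬q): ∅.
q1 is reachable from q0 and violates r → AF ¬q, so AG fails at q0.
q0 ∉ Sat(AG (r → AF ¬q)).

Violated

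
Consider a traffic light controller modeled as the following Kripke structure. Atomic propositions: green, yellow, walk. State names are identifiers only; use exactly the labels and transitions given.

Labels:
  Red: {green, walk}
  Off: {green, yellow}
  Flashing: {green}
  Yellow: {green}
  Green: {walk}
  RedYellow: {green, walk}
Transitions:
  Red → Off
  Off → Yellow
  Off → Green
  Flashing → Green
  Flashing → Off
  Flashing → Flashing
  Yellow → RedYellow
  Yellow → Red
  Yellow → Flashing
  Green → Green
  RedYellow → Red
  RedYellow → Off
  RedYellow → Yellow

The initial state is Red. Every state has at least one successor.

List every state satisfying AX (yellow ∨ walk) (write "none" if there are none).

States satisfying yellow ∨ walk: {Red, Off, Green, RedYellow}.
States satisfying AX (yellow ∨ walk): {Red, Green}.

{Red, Green}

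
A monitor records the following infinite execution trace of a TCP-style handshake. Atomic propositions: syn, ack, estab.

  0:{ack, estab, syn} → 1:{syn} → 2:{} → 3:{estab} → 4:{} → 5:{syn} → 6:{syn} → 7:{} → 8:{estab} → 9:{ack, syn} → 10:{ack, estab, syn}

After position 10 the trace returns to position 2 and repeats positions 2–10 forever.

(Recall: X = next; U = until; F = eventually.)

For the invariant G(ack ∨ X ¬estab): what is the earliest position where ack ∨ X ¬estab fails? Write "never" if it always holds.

2

Check ack ∨ X ¬estab at each position in order: 0 ✓, 1 ✓.
At position 2 the labels are {} and the next position 3 has {estab}, so ack ∨ X ¬estab is false there. This is the first violation.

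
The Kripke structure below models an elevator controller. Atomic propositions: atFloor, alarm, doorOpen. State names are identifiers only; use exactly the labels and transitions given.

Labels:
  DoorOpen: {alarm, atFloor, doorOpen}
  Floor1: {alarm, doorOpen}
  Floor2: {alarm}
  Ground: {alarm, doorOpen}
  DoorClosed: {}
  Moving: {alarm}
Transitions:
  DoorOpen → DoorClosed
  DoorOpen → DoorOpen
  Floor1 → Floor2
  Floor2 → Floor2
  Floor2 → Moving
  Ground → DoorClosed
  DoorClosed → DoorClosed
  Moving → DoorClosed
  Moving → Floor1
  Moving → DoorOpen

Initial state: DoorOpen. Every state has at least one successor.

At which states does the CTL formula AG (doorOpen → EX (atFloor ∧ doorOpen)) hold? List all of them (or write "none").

{DoorOpen, DoorClosed}

States satisfying doorOpen → EX (atFloor ∧ doorOpen): {DoorOpen, Floor2, DoorClosed, Moving}.
States satisfying AG (doorOpen → EX (atFloor ∧ doorOpen)): {DoorOpen, DoorClosed}.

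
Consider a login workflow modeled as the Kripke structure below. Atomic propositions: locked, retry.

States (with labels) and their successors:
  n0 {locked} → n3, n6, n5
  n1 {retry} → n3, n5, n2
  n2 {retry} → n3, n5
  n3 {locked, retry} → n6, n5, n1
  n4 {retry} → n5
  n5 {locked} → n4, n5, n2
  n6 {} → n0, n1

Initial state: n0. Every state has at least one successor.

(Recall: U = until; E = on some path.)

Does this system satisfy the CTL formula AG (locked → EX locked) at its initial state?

States satisfying locked → EX locked: {n0, n1, n2, n3, n4, n5, n6}.
States satisfying AG (locked → EX locked): {n0, n1, n2, n3, n4, n5, n6}.
Every state reachable from n0 satisfies locked → EX locked.
n0 ∈ Sat(AG (locked → EX locked)).

Yes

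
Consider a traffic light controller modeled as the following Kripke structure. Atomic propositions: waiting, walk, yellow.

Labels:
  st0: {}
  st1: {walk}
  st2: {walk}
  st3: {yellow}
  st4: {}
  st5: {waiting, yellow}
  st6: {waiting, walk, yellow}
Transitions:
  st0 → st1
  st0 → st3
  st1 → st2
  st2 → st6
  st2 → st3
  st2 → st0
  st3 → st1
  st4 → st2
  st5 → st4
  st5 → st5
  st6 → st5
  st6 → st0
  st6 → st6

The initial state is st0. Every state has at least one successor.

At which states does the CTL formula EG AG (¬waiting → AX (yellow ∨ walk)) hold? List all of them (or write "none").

none

States satisfying AG (¬waiting → AX (yellow ∨ walk)): ∅.
States satisfying EG AG (¬waiting → AX (yellow ∨ walk)): ∅.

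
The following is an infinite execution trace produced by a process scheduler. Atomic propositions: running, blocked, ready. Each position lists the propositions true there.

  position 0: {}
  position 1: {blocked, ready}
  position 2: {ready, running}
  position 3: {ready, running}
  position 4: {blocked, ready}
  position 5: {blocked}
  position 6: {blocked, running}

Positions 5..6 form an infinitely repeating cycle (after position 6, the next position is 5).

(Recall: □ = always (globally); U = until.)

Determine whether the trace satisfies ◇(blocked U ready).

blocked U ready holds at position 1, which is reachable from 0, so ◇(blocked U ready) holds.

Satisfied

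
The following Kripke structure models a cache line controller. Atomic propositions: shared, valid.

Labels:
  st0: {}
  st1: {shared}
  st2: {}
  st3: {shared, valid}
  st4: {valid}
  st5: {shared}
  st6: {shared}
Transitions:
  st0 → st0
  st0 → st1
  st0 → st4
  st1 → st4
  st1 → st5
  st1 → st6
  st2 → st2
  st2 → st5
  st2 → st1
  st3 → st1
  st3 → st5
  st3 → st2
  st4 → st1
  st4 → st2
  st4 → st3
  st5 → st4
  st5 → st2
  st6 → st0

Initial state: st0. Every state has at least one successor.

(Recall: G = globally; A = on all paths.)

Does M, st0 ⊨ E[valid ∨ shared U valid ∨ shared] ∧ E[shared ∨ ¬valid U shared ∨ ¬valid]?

Does not hold

States satisfying valid ∨ shared: {st1, st3, st4, st5, st6}.
States satisfying E[valid ∨ shared U valid ∨ shared]: {st1, st3, st4, st5, st6}.
States satisfying shared ∨ ¬valid: {st0, st1, st2, st3, st5, st6}.
States satisfying E[shared ∨ ¬valid U shared ∨ ¬valid]: {st0, st1, st2, st3, st5, st6}.
States satisfying E[valid ∨ shared U valid ∨ shared] ∧ E[shared ∨ ¬valid U shared ∨ ¬valid]: {st1, st3, st5, st6}.
st0 ∉ Sat(E[valid ∨ shared U valid ∨ shared] ∧ E[shared ∨ ¬valid U shared ∨ ¬valid]).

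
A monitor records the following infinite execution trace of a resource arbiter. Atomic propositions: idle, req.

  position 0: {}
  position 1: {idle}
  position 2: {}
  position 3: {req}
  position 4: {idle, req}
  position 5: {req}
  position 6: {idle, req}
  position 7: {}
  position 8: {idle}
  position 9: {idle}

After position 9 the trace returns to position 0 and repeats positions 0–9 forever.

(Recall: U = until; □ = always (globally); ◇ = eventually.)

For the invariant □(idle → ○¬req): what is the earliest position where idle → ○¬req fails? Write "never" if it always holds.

4

Check idle → ○¬req at each position in order: 0 ✓, 1 ✓, 2 ✓, 3 ✓.
At position 4 the labels are {idle, req} and the next position 5 has {req}, so idle → ○¬req is false there. This is the first violation.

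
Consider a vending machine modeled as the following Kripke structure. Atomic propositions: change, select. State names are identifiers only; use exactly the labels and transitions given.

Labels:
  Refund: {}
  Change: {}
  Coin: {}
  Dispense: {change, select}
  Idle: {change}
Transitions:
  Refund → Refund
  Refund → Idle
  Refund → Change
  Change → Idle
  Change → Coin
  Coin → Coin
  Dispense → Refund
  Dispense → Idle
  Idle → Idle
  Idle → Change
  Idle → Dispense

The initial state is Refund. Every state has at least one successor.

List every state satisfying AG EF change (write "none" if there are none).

States satisfying EF change: {Refund, Change, Dispense, Idle}.
States satisfying AG EF change: ∅.

none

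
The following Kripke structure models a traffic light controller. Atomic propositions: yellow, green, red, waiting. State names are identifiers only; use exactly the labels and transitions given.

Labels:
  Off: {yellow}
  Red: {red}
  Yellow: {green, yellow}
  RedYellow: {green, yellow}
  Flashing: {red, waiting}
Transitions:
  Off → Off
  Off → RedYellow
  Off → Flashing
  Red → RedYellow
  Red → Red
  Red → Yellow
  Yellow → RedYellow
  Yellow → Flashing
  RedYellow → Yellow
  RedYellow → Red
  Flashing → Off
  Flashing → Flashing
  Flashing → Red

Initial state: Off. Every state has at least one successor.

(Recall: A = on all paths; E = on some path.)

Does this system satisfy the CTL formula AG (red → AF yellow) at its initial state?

No

States satisfying red → AF yellow: {Off, Yellow, RedYellow}.
States satisfying AG (red → AF yellow): ∅.
Flashing is reachable from Off and violates red → AF yellow, so AG fails at Off.
Off ∉ Sat(AG (red → AF yellow)).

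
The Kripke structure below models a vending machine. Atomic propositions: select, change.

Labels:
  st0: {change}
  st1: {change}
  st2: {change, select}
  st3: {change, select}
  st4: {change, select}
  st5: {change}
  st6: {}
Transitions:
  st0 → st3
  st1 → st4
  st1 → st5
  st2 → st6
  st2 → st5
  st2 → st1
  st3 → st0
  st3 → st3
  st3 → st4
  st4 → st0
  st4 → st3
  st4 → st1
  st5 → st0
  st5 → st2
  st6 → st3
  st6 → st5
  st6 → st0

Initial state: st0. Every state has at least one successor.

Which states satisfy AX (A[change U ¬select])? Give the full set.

States satisfying A[change U ¬select]: {st0, st1, st2, st5, st6}.
States satisfying AX (A[change U ¬select]): {st2, st5}.

{st2, st5}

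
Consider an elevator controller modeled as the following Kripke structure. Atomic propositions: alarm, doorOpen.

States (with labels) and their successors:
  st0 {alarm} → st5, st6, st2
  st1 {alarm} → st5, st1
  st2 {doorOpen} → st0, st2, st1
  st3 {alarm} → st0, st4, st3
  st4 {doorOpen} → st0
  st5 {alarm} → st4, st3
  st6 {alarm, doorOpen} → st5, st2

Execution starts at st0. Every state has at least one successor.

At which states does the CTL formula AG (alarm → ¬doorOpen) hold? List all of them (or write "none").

none

States satisfying alarm → ¬doorOpen: {st0, st1, st2, st3, st4, st5}.
States satisfying AG (alarm → ¬doorOpen): ∅.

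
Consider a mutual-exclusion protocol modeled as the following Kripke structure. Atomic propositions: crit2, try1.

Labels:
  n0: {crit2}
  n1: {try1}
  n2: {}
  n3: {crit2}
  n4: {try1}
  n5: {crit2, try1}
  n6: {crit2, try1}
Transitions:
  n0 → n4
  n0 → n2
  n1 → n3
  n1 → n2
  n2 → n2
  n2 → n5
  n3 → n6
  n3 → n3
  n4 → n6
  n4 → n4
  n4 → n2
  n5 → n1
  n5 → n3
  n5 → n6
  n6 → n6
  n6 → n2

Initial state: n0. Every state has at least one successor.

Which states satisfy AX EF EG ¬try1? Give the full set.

{n0, n1, n2, n3, n4, n5, n6}

States satisfying EF EG ¬try1: {n0, n1, n2, n3, n4, n5, n6}.
States satisfying AX EF EG ¬try1: {n0, n1, n2, n3, n4, n5, n6}.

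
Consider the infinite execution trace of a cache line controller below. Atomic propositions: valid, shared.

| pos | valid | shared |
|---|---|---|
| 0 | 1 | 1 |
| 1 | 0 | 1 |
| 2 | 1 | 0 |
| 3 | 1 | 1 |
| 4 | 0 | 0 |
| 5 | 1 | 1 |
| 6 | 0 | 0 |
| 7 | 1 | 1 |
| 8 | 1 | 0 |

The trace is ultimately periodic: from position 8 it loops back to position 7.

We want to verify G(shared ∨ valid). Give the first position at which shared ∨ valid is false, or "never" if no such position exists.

Check shared ∨ valid at each position in order: 0 ✓, 1 ✓, 2 ✓, 3 ✓.
At position 4 the labels are {}, so shared ∨ valid is false there. This is the first violation.

4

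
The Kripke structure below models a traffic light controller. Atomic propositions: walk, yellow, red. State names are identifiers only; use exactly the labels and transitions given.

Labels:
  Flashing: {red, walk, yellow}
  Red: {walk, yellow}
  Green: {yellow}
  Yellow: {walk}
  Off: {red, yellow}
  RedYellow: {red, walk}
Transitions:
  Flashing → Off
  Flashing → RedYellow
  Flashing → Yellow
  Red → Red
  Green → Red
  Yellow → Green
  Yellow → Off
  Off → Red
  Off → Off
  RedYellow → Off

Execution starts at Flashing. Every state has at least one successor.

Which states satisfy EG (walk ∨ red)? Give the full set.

States satisfying walk ∨ red: {Flashing, Red, Yellow, Off, RedYellow}.
States satisfying EG (walk ∨ red): {Flashing, Red, Yellow, Off, RedYellow}.

{Flashing, Red, Yellow, Off, RedYellow}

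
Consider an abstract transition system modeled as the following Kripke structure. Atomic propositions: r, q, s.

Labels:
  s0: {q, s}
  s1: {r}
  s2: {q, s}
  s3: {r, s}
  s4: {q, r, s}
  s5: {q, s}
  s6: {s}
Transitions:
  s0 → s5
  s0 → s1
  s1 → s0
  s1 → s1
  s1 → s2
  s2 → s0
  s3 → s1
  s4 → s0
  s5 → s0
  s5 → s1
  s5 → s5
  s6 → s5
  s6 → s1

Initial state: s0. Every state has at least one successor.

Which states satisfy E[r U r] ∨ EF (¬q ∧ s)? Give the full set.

{s1, s3, s4, s6}

States satisfying r: {s1, s3, s4}.
States satisfying E[r U r]: {s1, s3, s4}.
States satisfying ¬q ∧ s: {s3, s6}.
States satisfying EF (¬q ∧ s): {s3, s6}.
States satisfying E[r U r] ∨ EF (¬q ∧ s): {s1, s3, s4, s6}.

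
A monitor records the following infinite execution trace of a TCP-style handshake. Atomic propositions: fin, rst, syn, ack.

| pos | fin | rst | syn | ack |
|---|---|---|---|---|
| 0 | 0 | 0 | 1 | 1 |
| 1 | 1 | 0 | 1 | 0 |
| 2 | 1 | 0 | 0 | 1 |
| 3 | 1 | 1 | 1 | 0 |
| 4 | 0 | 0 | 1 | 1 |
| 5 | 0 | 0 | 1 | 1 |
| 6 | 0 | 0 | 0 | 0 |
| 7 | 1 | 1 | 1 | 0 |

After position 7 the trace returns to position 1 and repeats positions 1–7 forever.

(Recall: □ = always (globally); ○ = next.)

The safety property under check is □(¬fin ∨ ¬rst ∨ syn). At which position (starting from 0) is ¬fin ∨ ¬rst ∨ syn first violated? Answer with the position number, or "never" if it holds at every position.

¬fin ∨ ¬rst ∨ syn holds at every position 0..7, and those are all the positions the trace ever visits, so the invariant □(¬fin ∨ ¬rst ∨ syn) is never violated.

never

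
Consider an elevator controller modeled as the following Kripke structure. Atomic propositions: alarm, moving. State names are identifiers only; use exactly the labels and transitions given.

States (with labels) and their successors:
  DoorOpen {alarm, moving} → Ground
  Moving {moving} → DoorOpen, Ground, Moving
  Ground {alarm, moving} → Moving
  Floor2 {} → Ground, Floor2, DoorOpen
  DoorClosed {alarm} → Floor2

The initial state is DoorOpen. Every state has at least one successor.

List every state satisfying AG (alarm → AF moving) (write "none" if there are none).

States satisfying alarm → AF moving: {DoorOpen, Moving, Ground, Floor2}.
States satisfying AG (alarm → AF moving): {DoorOpen, Moving, Ground, Floor2}.

{DoorOpen, Moving, Ground, Floor2}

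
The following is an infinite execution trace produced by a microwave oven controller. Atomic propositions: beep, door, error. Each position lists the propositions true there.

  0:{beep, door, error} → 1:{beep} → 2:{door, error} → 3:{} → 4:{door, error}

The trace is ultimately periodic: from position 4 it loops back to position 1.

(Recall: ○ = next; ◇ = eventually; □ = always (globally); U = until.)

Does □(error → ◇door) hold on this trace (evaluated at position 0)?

error → ◇door holds at every position 0..4, and those are all positions ever visited, so □(error → ◇door) holds.
Positions where error holds: 0, 2, 4.
Check ◇door at each: 0→ok, 2→ok, 4→ok.

Satisfied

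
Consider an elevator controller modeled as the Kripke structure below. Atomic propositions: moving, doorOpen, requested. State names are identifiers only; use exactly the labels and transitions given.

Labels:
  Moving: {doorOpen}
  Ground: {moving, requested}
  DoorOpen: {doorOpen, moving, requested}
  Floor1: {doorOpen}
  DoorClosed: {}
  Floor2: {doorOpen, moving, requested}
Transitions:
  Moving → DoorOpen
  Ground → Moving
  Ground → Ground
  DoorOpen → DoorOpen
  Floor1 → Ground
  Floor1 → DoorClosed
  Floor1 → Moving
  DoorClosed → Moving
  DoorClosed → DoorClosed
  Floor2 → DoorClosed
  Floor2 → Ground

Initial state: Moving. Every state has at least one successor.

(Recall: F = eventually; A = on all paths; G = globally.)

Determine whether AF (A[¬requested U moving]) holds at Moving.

States satisfying A[¬requested U moving]: {Moving, Ground, DoorOpen, Floor2}.
States satisfying AF (A[¬requested U moving]): {Moving, Ground, DoorOpen, Floor2}.
Moving ∈ Sat(AF (A[¬requested U moving])).

Satisfied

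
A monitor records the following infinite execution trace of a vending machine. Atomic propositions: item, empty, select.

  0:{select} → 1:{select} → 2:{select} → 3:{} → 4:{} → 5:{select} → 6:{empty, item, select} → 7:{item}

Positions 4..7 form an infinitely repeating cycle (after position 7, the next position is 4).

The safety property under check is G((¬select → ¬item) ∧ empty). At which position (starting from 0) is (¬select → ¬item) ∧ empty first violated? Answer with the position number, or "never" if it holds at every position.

At position 0 the labels are {select}, so (¬select → ¬item) ∧ empty is false there. This is the first violation.

0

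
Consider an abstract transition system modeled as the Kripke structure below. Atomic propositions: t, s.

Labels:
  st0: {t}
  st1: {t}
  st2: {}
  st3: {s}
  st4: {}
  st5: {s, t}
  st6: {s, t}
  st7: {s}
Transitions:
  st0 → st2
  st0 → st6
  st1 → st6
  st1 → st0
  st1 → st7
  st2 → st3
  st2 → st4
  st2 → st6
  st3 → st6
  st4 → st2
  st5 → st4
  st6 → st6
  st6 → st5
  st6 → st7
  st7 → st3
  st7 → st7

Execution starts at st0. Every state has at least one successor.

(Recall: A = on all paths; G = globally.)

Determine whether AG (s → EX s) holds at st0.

States satisfying s → EX s: {st0, st1, st2, st3, st4, st6, st7}.
States satisfying AG (s → EX s): ∅.
st5 is reachable from st0 and violates s → EX s, so AG fails at st0.
st0 ∉ Sat(AG (s → EX s)).

Violated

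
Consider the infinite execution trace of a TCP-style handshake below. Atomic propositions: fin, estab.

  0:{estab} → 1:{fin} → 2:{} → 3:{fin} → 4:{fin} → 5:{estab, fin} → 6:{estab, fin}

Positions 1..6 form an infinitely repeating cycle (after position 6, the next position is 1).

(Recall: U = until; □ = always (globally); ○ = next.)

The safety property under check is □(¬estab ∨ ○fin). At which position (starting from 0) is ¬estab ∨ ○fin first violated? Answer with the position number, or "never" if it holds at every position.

¬estab ∨ ○fin holds at every position 0..6, and those are all the positions the trace ever visits, so the invariant □(¬estab ∨ ○fin) is never violated.

never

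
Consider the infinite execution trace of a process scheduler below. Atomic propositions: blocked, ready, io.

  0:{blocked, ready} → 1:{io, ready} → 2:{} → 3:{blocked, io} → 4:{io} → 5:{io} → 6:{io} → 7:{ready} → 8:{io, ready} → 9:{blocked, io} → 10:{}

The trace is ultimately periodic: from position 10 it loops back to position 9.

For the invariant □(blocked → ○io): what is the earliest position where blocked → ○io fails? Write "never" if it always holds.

Check blocked → ○io at each position in order: 0 ✓, 1 ✓, 2 ✓, 3 ✓, 4 ✓, 5 ✓, 6 ✓, 7 ✓, 8 ✓.
At position 9 the labels are {blocked, io} and the next position 10 has {}, so blocked → ○io is false there. This is the first violation.

9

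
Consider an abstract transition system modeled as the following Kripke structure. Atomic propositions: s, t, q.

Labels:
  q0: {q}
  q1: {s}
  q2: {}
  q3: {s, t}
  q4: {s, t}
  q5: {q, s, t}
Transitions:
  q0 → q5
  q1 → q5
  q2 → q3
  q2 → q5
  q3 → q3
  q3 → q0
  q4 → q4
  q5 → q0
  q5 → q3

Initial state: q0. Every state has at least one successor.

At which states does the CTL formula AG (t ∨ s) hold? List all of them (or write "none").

States satisfying t ∨ s: {q1, q3, q4, q5}.
States satisfying AG (t ∨ s): {q4}.

{q4}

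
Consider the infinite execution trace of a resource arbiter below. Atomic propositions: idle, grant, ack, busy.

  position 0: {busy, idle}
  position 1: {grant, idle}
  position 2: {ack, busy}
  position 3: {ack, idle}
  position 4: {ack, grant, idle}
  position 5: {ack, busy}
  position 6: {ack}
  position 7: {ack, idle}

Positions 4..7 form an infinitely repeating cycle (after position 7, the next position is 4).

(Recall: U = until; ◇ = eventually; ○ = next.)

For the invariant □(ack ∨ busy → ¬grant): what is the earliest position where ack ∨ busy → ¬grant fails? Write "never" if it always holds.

4

Check ack ∨ busy → ¬grant at each position in order: 0 ✓, 1 ✓, 2 ✓, 3 ✓.
At position 4 the labels are {ack, grant, idle}, so ack ∨ busy → ¬grant is false there. This is the first violation.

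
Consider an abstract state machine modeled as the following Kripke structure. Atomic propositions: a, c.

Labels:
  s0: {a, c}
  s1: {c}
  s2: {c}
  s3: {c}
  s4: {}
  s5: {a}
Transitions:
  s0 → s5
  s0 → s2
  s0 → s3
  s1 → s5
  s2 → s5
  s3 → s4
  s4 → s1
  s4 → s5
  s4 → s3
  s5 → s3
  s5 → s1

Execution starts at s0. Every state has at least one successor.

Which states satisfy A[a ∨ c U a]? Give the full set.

{s0, s1, s2, s5}

States satisfying a ∨ c: {s0, s1, s2, s3, s5}.
States satisfying a: {s0, s5}.
States satisfying A[a ∨ c U a]: {s0, s1, s2, s5}.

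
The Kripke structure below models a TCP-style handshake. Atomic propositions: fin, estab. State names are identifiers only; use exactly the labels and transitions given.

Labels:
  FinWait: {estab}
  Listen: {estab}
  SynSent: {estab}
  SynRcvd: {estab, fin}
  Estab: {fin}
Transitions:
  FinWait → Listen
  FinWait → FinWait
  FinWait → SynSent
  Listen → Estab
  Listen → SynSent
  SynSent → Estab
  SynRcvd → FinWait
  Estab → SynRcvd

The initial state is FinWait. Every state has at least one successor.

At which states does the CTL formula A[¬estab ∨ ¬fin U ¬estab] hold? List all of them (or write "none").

States satisfying ¬estab ∨ ¬fin: {FinWait, Listen, SynSent, Estab}.
States satisfying ¬estab: {Estab}.
States satisfying A[¬estab ∨ ¬fin U ¬estab]: {Listen, SynSent, Estab}.

{Listen, SynSent, Estab}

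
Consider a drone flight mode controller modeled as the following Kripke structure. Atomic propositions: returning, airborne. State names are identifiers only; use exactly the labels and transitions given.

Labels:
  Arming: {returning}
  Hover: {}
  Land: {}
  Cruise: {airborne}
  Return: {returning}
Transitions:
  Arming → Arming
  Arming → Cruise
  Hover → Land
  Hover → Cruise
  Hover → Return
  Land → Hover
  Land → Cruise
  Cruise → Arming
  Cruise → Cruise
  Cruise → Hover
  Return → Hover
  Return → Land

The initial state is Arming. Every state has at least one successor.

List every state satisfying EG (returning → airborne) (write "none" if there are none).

States satisfying returning → airborne: {Hover, Land, Cruise}.
States satisfying EG (returning → airborne): {Hover, Land, Cruise}.

{Hover, Land, Cruise}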